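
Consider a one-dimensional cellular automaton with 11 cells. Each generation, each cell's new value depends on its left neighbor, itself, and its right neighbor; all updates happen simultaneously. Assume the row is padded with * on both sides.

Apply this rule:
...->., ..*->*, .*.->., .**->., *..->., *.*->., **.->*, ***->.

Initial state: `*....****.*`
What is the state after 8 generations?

*...*..*..*

*...*...*..
*..*...*..*
*.*...*..*.
*....*..*..
*...*..*..*
*..*..*..*.
*.*..*..*..
*...*..*..*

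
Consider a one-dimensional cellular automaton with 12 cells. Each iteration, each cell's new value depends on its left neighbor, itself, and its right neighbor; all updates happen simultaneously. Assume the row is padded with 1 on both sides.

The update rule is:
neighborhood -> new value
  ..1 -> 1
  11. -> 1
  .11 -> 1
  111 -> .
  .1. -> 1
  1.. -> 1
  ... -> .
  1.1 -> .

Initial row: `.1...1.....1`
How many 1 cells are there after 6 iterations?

.11.111...11
.11.1.11.11.
.11.1.11.11.  (fixed point — unchanged through iteration 6)
count of 1: 7

7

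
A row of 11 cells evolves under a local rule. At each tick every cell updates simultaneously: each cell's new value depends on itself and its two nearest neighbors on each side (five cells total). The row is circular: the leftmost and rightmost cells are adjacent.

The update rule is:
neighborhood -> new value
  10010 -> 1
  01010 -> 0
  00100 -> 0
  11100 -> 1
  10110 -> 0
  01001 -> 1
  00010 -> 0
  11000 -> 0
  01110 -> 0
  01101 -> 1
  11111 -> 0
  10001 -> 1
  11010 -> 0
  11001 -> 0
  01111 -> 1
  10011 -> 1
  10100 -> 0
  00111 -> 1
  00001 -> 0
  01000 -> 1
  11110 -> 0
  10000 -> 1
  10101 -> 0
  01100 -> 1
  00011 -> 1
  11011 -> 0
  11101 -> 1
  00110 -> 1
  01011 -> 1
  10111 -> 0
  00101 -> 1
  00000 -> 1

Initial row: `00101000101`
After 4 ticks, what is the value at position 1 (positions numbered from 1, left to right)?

11100110100
10101110011
10010010110
01101111010
position 1 holds 0

0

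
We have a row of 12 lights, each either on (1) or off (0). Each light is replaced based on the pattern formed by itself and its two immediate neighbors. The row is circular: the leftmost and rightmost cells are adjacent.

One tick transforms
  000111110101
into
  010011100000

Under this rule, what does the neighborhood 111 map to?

1

At position 4 the neighborhood is 111; the next row has 1 there.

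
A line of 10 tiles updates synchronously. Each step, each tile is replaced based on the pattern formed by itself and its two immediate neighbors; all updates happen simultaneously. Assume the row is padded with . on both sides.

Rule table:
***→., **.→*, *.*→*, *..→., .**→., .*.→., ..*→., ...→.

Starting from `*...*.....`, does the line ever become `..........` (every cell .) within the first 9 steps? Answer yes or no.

yes

..........
all cells are . at step 1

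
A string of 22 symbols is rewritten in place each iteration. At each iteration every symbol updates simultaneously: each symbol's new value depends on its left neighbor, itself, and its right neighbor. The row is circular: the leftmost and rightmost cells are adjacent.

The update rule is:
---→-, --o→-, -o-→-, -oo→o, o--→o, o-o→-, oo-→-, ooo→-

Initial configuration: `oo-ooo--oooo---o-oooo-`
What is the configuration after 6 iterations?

o--o--o-o---o----o----
-o--o----o---o----o---
--o--o----o---o----o--
---o--o----o---o----o-
----o--o----o---o----o
o----o--o----o---o----

o----o--o----o---o----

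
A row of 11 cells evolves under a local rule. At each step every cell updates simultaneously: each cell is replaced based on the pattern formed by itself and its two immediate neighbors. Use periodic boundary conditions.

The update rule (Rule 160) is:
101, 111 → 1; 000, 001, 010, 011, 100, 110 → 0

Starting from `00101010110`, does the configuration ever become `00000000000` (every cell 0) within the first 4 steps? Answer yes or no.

00010101000
00001010000
00000100000
00000000000
all cells are 0 at step 4

yes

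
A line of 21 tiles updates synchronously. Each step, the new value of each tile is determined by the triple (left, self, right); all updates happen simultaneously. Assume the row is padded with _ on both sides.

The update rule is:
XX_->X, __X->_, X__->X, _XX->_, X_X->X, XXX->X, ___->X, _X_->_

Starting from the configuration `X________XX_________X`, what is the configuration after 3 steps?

X__XXXXXXX__XXXXXXXXX

_XXXXXXX__XXXXXXXXX__
__XXXXXXX__XXXXXXXXXX
X__XXXXXXX__XXXXXXXXX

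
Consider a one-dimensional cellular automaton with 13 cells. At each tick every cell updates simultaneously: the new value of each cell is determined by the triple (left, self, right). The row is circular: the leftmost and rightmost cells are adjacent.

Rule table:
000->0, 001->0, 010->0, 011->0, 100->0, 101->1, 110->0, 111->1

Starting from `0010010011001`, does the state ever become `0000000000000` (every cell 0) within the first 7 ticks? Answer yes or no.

yes

tick 1: 0000000000000
all cells are 0 at tick 1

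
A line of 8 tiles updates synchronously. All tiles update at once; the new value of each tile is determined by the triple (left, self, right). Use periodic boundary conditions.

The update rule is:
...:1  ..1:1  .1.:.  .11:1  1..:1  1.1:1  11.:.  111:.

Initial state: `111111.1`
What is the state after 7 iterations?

......11
1111111.
1......1
.1111111
11......
1.111111
.11.....

.11.....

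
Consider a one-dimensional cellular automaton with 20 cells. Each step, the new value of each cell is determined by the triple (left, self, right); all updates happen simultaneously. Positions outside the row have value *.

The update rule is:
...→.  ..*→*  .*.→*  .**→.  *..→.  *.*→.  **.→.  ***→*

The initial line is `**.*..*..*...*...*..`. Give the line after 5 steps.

.*......**..**...**.

*..*.**.**..**..**.*
..**.......*...*....
.*........**..**...*
.*.......*...*....*.
.*......**..**...**.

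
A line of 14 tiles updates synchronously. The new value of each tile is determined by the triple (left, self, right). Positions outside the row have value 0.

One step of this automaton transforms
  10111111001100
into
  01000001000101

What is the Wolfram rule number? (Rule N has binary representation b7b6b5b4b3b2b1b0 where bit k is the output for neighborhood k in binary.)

position 3: 111 → 0  (bit 7 = 0)
position 7: 110 → 1  (bit 6 = 1)
position 1: 101 → 1  (bit 5 = 1)
position 8: 100 → 0  (bit 4 = 0)
position 2: 011 → 0  (bit 3 = 0)
position 0: 010 → 0  (bit 2 = 0)
position 9: 001 → 0  (bit 1 = 0)
position 13: 000 → 1  (bit 0 = 1)
bits b7..b0 = 01100001 = 97

97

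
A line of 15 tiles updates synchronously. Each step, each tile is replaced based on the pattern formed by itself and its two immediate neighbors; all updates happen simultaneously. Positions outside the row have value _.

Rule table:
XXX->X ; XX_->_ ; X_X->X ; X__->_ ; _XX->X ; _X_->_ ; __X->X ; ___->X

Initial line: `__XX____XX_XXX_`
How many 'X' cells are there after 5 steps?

XXX__XXXX_XXX__
XX__XXXX_XXX__X
X__XXXX_XXX__X_
__XXXX_XXX__X__
XXXXX_XXX__X__X
count of X: 10

10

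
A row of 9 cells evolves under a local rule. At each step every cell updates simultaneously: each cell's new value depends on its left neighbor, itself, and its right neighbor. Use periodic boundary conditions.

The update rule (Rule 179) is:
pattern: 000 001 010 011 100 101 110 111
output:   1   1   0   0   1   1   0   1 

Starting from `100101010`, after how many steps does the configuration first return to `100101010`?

2

011010101
100101010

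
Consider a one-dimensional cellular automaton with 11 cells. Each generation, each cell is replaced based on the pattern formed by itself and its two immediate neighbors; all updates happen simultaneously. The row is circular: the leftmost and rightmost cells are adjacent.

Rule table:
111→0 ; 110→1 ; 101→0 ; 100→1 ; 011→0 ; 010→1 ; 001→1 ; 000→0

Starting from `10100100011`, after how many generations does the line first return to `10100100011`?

17

generation 1: 10111110100
generation 2: 10000010111
generation 3: 11000110000
generation 4: 01101011001
generation 5: 00101001111
generation 6: 11101110001
generation 7: 00100011010
generation 8: 01110101011
generation 9: 00010101001
generation 10: 10110101111
generation 11: 10010100000
generation 12: 11110110001
generation 13: 00010011010
generation 14: 00111101011
generation 15: 11000101001
generation 16: 01101101110
generation 17: 10100100011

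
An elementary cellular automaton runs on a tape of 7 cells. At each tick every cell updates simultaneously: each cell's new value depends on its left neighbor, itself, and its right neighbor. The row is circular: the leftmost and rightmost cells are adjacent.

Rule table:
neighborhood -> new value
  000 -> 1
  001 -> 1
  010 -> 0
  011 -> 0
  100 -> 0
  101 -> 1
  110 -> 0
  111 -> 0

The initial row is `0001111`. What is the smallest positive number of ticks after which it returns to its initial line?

tick 1: 0110000
tick 2: 1000111
tick 3: 0011000
tick 4: 1100011
tick 5: 0001100
tick 6: 1110001
tick 7: 0000110
tick 8: 1111000
tick 9: 0000011
tick 10: 0111100
tick 11: 1000001
tick 12: 0011110
tick 13: 1100000
tick 14: 0001111

14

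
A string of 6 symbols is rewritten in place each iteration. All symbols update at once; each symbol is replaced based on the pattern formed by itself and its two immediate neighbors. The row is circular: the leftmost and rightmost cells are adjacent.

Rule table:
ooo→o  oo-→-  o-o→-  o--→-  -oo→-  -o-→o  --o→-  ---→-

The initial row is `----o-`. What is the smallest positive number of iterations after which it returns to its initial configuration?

1

----o-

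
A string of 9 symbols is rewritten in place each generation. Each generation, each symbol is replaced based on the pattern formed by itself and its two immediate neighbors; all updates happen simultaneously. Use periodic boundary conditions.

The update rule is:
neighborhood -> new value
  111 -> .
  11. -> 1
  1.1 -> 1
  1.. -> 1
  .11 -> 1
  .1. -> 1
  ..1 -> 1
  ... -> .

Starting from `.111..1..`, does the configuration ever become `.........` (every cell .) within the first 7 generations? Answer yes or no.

no

generation 1: 11.11111.
generation 2: 1111...11
generation 3: ...11.11.
generation 4: ..1111111
generation 5: 111.....1
generation 6: ..11...11
generation 7: 11111.111
generation 7 is 11111.111, still not uniform .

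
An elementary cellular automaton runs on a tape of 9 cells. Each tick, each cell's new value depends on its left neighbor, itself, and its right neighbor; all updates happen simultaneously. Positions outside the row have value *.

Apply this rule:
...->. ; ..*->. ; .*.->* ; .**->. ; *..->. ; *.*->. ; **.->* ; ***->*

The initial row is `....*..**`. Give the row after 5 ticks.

tick 1: ....*...*
tick 2: ....*....
tick 3: ....*....  (fixed point — unchanged through tick 5)

....*....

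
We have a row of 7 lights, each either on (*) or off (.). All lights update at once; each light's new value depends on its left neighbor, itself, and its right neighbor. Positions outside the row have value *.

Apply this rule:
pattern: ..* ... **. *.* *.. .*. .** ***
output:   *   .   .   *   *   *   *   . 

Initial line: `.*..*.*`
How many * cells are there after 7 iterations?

5

iteration 1: *******
iteration 2: .......
iteration 3: *.....*
iteration 4: .*...**
iteration 5: ***.**.
iteration 6: ...**.*
iteration 7: *.**.**
count of *: 5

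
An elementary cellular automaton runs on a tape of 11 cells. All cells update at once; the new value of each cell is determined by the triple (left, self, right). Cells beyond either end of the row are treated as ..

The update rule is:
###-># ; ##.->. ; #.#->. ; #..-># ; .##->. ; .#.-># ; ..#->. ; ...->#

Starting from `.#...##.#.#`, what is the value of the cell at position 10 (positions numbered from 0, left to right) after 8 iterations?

#

.###....#.#
..#.###.#.#
#.#..#..#.#
#.##.##.#.#
#.......#.#
#######.#.#
.#####..#.#
..###.#.#.#
position 10 holds #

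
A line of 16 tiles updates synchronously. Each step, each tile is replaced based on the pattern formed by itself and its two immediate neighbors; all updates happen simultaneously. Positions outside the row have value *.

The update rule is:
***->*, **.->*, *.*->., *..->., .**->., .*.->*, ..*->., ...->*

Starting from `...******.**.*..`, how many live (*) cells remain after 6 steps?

6

.*..*****..*.*..
.*...****..*.*..
.*.*..***..*.*..
.*.*...**..*.*..
.*.*.*..*..*.*..
.*.*.*..*..*.*..
count of *: 6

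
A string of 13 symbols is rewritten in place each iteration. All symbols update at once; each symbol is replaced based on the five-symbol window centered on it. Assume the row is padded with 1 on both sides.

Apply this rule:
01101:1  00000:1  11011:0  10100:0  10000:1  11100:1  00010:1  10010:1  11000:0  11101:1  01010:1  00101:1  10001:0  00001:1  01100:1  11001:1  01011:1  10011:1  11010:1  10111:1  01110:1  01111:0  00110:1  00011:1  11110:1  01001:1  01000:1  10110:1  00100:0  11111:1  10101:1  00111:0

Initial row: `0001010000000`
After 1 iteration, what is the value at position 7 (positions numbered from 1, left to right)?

1

0011101111111
position 7 holds 1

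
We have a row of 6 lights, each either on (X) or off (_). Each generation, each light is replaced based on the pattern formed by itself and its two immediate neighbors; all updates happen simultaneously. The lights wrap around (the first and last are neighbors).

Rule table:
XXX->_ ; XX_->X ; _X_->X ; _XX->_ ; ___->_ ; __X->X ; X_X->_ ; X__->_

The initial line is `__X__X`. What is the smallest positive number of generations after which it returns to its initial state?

generation 1: _XX_XX
generation 2: __X__X

2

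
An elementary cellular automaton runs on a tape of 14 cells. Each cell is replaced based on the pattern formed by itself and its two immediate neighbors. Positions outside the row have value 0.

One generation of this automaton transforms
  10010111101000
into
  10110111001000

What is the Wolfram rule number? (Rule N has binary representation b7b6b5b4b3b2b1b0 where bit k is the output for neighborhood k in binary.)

position 6: 111 → 1  (bit 7 = 1)
position 8: 110 → 0  (bit 6 = 0)
position 4: 101 → 0  (bit 5 = 0)
position 1: 100 → 0  (bit 4 = 0)
position 5: 011 → 1  (bit 3 = 1)
position 0: 010 → 1  (bit 2 = 1)
position 2: 001 → 1  (bit 1 = 1)
position 12: 000 → 0  (bit 0 = 0)
bits b7..b0 = 10001110 = 142

142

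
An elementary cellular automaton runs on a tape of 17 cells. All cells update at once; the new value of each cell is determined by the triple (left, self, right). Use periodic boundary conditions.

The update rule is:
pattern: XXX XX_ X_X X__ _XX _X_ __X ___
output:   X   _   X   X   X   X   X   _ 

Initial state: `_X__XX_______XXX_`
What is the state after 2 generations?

XXXXX_X_____XXX_X
XXXX_XXX___XXX_XX

XXXX_XXX___XXX_XX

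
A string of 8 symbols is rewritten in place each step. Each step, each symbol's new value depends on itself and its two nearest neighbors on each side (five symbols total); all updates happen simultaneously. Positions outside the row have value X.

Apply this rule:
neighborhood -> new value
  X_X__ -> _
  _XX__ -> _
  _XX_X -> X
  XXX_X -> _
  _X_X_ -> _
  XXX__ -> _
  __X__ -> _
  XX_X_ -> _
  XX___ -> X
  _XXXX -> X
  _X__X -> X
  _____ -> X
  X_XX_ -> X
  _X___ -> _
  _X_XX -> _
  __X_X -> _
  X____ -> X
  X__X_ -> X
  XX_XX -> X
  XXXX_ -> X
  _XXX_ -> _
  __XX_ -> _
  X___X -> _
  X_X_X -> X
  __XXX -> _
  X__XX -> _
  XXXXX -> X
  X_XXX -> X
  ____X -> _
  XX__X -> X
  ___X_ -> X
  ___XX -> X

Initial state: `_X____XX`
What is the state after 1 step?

___X_X_X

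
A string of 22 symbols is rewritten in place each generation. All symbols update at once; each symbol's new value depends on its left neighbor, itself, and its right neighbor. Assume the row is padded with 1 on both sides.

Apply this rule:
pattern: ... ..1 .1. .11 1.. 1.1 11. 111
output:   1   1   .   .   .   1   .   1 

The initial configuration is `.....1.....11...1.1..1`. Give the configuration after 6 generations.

generation 1: .1111..1111...11.1..1.
generation 2: 1.11..1.11..11..1..1.1
generation 3: .1...1.1...1...1..1.1.
generation 4: 1..11.1..11..11..1.1.1
generation 5: ..1..1..1...1...1.1.1.
generation 6: .1..1..1..11..11.1.1.1

.1..1..1..11..11.1.1.1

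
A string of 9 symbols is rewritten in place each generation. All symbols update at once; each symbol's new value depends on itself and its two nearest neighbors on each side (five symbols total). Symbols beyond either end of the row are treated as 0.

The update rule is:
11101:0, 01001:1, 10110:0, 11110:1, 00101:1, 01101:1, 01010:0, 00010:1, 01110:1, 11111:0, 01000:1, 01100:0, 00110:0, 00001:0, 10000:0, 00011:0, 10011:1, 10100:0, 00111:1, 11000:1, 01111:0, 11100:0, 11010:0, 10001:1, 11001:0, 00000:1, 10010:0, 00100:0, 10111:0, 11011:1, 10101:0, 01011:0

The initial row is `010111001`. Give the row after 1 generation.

110010000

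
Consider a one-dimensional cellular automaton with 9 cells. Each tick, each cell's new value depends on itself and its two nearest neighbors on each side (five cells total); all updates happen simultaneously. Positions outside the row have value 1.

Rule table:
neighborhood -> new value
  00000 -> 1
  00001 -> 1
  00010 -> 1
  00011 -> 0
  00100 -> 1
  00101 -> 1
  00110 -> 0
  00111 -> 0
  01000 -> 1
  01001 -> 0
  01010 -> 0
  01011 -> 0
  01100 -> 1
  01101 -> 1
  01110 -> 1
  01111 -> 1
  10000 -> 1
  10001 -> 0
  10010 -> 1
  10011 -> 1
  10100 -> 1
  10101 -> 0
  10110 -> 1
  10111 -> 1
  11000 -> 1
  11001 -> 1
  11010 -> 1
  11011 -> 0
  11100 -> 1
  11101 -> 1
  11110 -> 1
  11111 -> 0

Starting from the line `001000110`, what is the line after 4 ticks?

110110110

111100010
001110110
110110110
110110110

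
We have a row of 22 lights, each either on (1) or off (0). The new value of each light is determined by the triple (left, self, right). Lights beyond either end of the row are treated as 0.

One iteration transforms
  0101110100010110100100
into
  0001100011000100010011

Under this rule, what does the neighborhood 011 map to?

1

At position 3 the neighborhood is 011; the next row has 1 there.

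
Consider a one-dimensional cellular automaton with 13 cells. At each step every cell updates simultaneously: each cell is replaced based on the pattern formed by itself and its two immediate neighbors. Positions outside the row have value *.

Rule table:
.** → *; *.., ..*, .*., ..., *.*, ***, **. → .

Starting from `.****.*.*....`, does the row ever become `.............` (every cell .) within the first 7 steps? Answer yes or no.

.*...........
.............
all cells are . at step 2

yes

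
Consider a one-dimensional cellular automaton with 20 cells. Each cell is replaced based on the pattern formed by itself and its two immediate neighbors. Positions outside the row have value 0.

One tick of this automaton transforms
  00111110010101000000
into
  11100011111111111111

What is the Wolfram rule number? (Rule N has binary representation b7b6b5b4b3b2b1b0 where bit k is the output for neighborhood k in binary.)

position 3: 111 → 0  (bit 7 = 0)
position 6: 110 → 1  (bit 6 = 1)
position 10: 101 → 1  (bit 5 = 1)
position 7: 100 → 1  (bit 4 = 1)
position 2: 011 → 1  (bit 3 = 1)
position 9: 010 → 1  (bit 2 = 1)
position 1: 001 → 1  (bit 1 = 1)
position 0: 000 → 1  (bit 0 = 1)
bits b7..b0 = 01111111 = 127

127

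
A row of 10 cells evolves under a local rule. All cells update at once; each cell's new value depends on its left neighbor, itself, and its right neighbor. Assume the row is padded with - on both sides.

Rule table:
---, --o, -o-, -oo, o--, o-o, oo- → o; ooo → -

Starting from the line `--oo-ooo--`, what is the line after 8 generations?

generation 1: oooooo-ooo
generation 2: o----ooo-o
generation 3: oooooo-ooo  (repeats generation 1; period 2)
generation 8: o----ooo-o

o----ooo-o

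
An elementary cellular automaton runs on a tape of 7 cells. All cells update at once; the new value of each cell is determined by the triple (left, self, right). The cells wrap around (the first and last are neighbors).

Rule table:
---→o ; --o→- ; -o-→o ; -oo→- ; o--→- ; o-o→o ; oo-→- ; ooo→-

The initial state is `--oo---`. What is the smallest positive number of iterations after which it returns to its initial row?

o----oo
--oo---

2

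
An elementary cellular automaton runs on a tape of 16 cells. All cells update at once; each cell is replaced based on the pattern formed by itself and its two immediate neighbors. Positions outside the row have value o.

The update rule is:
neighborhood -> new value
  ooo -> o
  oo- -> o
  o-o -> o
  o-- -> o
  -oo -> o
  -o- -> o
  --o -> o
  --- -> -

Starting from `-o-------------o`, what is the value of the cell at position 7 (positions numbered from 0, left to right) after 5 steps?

-

ooo-----------oo
oooo---------ooo
ooooo-------oooo
oooooo-----ooooo
ooooooo---oooooo
position 7 holds -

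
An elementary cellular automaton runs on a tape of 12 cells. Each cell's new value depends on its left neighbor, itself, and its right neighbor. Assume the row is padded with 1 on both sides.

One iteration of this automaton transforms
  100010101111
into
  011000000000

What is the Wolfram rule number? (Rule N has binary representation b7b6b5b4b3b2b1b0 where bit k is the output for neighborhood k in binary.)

17

position 9: 111 → 0  (bit 7 = 0)
position 0: 110 → 0  (bit 6 = 0)
position 5: 101 → 0  (bit 5 = 0)
position 1: 100 → 1  (bit 4 = 1)
position 8: 011 → 0  (bit 3 = 0)
position 4: 010 → 0  (bit 2 = 0)
position 3: 001 → 0  (bit 1 = 0)
position 2: 000 → 1  (bit 0 = 1)
bits b7..b0 = 00010001 = 17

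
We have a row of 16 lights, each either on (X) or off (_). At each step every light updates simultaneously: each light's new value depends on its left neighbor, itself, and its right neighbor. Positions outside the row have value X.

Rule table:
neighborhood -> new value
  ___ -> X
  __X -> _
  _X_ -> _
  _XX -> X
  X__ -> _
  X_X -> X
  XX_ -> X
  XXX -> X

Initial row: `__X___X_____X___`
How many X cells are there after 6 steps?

15

step 1: ____X___XXX___X_
step 2: _XX___X_XXX_X__X
step 3: XXX_X__XXXXX___X
step 4: XXXX___XXXXX_X_X
step 5: XXXX_X_XXXXXX_XX
step 6: XXXXX_XXXXXXXXXX
count of X: 15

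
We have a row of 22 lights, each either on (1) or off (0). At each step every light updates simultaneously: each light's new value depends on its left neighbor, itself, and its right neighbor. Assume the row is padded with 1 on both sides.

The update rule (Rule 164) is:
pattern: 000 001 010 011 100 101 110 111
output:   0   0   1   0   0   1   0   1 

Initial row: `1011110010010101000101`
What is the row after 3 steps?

1100000010000100000000

0101100010011111000110
1110000010001110000001
1100000010000100000000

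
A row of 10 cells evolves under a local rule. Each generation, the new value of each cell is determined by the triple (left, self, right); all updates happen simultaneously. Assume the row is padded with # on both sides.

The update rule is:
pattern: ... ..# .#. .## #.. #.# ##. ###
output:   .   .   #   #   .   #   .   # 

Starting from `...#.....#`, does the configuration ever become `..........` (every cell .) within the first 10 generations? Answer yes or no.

no

...#.....#  (fixed point — unchanged through generation 10)
generation 10 is ...#.....#, still not uniform .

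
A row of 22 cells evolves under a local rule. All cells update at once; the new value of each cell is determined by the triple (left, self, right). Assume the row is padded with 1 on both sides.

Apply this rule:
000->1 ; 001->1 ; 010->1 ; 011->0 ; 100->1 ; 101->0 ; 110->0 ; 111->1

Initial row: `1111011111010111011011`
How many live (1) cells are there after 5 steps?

14

step 1: 1110001110010010000001
step 2: 1101110101111111111110
step 3: 1000100100111111111100
step 4: 0111111111011111111011
step 5: 0011111110001111110001
count of 1: 14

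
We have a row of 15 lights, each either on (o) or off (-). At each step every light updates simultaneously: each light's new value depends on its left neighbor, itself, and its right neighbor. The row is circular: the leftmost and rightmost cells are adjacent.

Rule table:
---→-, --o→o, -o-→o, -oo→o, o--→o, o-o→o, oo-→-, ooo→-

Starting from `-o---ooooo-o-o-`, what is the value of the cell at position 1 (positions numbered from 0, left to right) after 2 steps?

ooo-oo----ooooo
---oo-o--oo----
position 1 holds -

-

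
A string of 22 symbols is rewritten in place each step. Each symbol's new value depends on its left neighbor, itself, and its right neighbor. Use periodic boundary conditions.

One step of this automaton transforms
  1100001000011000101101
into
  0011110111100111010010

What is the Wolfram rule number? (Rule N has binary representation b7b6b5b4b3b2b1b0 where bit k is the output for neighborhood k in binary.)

51

position 0: 111 → 0  (bit 7 = 0)
position 1: 110 → 0  (bit 6 = 0)
position 17: 101 → 1  (bit 5 = 1)
position 2: 100 → 1  (bit 4 = 1)
position 11: 011 → 0  (bit 3 = 0)
position 6: 010 → 0  (bit 2 = 0)
position 5: 001 → 1  (bit 1 = 1)
position 3: 000 → 1  (bit 0 = 1)
bits b7..b0 = 00110011 = 51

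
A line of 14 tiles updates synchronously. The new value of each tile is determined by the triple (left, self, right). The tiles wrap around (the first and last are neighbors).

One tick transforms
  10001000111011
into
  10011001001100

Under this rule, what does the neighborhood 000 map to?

At position 2 the neighborhood is 000; the next row has 0 there.

0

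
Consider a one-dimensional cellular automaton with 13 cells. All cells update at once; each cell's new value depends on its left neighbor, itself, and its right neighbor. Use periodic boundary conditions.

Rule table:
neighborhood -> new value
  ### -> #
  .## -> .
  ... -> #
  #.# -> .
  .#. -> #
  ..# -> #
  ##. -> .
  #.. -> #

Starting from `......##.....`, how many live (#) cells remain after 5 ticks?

######..#####
#####.##.####
####......###
###.######.##
##...####...#
count of #: 7

7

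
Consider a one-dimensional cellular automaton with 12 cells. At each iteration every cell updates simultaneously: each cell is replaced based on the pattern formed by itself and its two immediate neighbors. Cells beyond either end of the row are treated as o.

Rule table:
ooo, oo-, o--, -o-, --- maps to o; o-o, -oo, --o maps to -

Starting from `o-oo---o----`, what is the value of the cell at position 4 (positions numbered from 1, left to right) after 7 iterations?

o

o--ooo-oooo-
oo--oo--ooo-
ooo--oo--oo-
oooo--oo--o-
ooooo--oo-o-
oooooo--o-o-
ooooooo-o-o-
position 4 holds o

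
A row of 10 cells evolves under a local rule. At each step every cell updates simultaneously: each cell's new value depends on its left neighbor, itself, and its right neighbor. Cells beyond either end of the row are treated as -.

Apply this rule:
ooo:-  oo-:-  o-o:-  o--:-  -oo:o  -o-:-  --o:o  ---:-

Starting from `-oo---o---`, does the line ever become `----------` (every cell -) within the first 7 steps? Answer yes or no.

yes

oo---o----
o---o-----
---o------
--o-------
-o--------
o---------
----------
all cells are - at step 7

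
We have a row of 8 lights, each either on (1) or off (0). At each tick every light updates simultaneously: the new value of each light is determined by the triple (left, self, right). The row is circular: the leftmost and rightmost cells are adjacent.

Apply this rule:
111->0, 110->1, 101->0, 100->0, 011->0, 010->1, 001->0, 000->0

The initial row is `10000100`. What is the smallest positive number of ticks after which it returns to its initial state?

1

tick 1: 10000100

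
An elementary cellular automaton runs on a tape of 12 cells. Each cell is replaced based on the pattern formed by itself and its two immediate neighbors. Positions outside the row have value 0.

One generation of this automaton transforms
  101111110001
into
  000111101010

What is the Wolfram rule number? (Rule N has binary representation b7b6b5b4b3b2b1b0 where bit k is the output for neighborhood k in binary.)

position 3: 111 → 1  (bit 7 = 1)
position 7: 110 → 0  (bit 6 = 0)
position 1: 101 → 0  (bit 5 = 0)
position 8: 100 → 1  (bit 4 = 1)
position 2: 011 → 0  (bit 3 = 0)
position 0: 010 → 0  (bit 2 = 0)
position 10: 001 → 1  (bit 1 = 1)
position 9: 000 → 0  (bit 0 = 0)
bits b7..b0 = 10010010 = 146

146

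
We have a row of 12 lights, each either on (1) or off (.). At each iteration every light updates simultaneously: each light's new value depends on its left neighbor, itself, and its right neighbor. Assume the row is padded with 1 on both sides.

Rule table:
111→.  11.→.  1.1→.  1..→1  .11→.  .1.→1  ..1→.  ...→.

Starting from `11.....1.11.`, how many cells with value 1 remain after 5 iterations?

..1....1....
1.11...11...
....1....1..
1...11...11.
.1....1.....
count of 1: 2

2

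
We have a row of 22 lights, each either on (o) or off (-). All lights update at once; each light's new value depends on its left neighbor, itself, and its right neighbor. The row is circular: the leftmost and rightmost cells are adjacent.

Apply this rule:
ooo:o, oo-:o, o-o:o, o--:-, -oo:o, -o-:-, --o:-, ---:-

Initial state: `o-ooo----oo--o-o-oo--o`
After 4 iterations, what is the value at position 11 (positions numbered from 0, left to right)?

-

ooooo----oo---o-ooo--o
ooooo----oo----oooo--o
ooooo----oo----oooo--o  (fixed point — unchanged through iteration 4)
position 11 holds -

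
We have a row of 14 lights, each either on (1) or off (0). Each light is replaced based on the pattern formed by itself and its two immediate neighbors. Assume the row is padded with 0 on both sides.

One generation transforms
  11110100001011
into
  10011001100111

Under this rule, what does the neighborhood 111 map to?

0

At position 1 the neighborhood is 111; the next row has 0 there.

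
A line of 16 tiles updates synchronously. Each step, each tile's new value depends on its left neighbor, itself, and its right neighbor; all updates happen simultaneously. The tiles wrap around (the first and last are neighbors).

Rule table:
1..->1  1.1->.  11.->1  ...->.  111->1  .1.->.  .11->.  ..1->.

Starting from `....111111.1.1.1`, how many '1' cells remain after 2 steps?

6

1....11111......
.1....11111.....
count of 1: 6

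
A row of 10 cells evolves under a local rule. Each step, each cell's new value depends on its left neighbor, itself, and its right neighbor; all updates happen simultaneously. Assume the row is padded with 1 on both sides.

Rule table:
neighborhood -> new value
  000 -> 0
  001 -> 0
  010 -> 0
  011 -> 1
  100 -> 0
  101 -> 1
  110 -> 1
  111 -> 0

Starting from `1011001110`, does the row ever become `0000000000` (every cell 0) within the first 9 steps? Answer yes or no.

yes

1111001011
0001000110
0000000111
0000000100
0000000000
all cells are 0 at step 5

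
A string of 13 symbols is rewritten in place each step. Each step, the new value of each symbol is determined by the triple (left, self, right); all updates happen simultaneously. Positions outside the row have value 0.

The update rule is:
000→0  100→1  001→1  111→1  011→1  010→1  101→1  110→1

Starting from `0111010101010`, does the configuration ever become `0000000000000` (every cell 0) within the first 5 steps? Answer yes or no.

1111111111111
1111111111111  (fixed point — unchanged through step 5)
step 5 is 1111111111111, still not uniform 0

no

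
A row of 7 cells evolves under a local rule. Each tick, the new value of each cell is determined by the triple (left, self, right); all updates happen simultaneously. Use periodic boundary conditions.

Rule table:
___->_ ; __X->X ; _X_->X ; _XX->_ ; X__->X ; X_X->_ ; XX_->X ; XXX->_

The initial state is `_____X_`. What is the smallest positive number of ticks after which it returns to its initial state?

____XXX
X__X__X
XXXXXX_
_____X_

4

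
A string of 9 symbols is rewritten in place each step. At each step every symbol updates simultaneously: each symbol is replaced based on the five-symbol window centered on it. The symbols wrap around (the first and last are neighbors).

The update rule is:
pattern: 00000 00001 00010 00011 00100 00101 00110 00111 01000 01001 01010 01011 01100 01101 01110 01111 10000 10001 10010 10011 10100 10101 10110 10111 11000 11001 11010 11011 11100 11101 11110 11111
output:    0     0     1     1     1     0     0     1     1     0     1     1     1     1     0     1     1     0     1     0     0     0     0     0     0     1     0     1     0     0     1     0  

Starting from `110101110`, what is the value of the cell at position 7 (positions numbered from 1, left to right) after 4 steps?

step 1: 010010001
step 2: 100111010
step 3: 000100001
step 4: 101111011
position 7 holds 0

0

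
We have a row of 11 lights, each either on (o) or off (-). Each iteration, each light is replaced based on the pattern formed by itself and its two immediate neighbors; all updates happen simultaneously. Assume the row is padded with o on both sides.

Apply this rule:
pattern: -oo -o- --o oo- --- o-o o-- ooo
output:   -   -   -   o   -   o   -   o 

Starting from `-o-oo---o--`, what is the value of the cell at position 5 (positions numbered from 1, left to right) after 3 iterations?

o-o-o------
oo-o-------
ooo--------
position 5 holds -

-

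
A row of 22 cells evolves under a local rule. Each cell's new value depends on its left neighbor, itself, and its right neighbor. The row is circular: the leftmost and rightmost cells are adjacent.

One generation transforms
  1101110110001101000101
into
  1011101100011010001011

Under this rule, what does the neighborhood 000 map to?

At position 10 the neighborhood is 000; the next row has 0 there.

0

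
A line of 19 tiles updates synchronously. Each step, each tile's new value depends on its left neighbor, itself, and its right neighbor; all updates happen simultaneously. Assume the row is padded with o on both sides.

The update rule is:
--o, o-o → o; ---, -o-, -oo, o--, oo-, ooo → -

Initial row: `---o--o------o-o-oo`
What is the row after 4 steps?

--o------o-o-o--o-o

step 1: --o--o------o-o-o--
step 2: -o--o------o-o-o--o
step 3: o--o------o-o-o--o-
step 4: --o------o-o-o--o-o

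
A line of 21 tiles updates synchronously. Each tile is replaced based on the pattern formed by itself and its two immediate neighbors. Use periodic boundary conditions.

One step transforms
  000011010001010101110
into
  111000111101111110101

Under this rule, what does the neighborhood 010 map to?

At position 7 the neighborhood is 010; the next row has 1 there.

1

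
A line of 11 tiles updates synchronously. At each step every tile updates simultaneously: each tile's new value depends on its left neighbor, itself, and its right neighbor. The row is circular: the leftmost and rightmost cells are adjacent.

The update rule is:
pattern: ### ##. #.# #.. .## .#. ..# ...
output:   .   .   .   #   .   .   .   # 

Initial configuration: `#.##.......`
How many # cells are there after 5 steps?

6

....######.
###.......#
...######..
##.......##
..######...
count of #: 6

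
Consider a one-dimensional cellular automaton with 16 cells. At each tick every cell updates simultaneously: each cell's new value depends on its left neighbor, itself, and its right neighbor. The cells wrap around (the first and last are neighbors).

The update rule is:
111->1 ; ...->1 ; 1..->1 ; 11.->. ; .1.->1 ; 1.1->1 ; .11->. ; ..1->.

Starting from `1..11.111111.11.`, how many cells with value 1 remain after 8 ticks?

11

tick 1: 11...1.1111.1..1
tick 2: 1.11.11.11.111..
tick 3: 11..1..1..1.1.1.
tick 4: ..1.11.11.111111
tick 5: 1.11..1..1.1111.
tick 6: 11..1.11.11.11.1
tick 7: 1.1.11..1..1..1.
tick 8: 1111..1.11.11.11
count of 1: 11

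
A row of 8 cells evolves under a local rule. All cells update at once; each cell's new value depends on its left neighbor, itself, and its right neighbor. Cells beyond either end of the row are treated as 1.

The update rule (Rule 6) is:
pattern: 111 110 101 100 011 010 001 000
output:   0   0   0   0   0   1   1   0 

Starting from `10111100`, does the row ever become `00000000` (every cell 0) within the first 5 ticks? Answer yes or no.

no

tick 1: 00000001
tick 2: 00000010
tick 3: 00000110
tick 4: 00001000
tick 5: 00011001
tick 5 is 00011001, still not uniform 0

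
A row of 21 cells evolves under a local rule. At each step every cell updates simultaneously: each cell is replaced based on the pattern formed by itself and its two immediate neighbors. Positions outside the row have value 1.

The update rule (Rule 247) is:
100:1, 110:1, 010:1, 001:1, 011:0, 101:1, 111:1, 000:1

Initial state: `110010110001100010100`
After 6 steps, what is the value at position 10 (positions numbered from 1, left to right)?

1

step 1: 111111011110111111111
step 2: 111111101111011111111
step 3: 111111110111101111111
step 4: 111111111011110111111
step 5: 111111111101111011111
step 6: 111111111110111101111
position 10 holds 1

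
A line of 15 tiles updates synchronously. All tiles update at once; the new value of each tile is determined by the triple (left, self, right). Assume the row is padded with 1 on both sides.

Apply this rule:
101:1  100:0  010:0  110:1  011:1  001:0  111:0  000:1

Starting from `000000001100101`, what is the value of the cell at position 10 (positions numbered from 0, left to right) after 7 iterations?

1

iteration 1: 011111101100011
iteration 2: 110000111101010
iteration 3: 010110100110101
iteration 4: 101111000111011
iteration 5: 111001010101110
iteration 6: 001000101011011
iteration 7: 000010010111110
position 10 holds 1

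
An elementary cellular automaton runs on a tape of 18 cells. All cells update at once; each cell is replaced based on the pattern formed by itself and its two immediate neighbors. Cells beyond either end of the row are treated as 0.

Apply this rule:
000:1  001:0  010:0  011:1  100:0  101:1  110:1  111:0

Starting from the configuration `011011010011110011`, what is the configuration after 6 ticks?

011111100010010011
010000101000000011
000110010011111011
110110000010001111
111110111000101001
100011101010010000

100011101010010000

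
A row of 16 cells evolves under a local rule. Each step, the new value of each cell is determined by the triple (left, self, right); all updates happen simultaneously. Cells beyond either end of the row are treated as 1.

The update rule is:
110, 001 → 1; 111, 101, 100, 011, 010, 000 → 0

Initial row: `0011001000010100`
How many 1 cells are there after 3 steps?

2

0101010000100001
0000000001000010
0000000010000100
count of 1: 2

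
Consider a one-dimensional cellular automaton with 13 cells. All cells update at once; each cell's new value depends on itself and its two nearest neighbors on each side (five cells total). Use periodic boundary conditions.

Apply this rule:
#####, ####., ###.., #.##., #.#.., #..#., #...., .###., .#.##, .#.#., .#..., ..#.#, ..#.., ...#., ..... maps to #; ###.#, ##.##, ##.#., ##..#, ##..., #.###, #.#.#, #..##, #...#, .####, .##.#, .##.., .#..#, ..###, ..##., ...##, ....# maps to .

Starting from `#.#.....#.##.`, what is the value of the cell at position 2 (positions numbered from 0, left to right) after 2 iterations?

.

.#####.####..
...##....##..
position 2 holds .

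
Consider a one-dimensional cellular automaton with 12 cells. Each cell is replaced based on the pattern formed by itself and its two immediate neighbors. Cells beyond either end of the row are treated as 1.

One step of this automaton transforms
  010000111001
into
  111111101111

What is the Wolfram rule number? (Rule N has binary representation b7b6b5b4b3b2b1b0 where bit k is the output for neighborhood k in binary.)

position 7: 111 → 0  (bit 7 = 0)
position 8: 110 → 1  (bit 6 = 1)
position 0: 101 → 1  (bit 5 = 1)
position 2: 100 → 1  (bit 4 = 1)
position 6: 011 → 1  (bit 3 = 1)
position 1: 010 → 1  (bit 2 = 1)
position 5: 001 → 1  (bit 1 = 1)
position 3: 000 → 1  (bit 0 = 1)
bits b7..b0 = 01111111 = 127

127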